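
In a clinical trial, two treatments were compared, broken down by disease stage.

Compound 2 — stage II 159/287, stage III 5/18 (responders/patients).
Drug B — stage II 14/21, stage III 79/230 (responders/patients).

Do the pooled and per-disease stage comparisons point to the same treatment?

Stage II: Compound 2 159/287 = 55.4%, Drug B 14/21 = 66.7% → Drug B
Stage III: Compound 2 5/18 = 27.8%, Drug B 79/230 = 34.3% → Drug B
Overall: Compound 2 164/305 = 53.8%, Drug B 93/251 = 37.1% → Compound 2
Drug B wins each disease group but Compound 2 wins overall — the comparison reverses. Drug B's patients skew toward stage III, which has a lower base rate.

No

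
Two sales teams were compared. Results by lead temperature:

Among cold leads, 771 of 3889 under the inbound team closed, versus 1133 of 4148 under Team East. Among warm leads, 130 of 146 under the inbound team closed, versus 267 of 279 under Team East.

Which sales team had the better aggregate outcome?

Cold: the inbound team 771/3889 = 19.8%, Team East 1133/4148 = 27.3% → Team East
Warm: the inbound team 130/146 = 89.0%, Team East 267/279 = 95.7% → Team East
Overall: the inbound team 901/4035 = 22.3%, Team East 1400/4427 = 31.6% → Team East

Team East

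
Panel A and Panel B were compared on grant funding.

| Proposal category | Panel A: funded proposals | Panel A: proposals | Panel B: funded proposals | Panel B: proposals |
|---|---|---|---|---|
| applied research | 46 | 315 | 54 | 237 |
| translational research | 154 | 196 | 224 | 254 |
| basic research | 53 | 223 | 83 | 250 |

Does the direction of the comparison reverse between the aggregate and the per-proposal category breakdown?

No

Applied research: Panel A 46/315 = 14.6%, Panel B 54/237 = 22.8% → Panel B
Translational research: Panel A 154/196 = 78.6%, Panel B 224/254 = 88.2% → Panel B
Basic research: Panel A 53/223 = 23.8%, Panel B 83/250 = 33.2% → Panel B
Overall: Panel A 253/734 = 34.5%, Panel B 361/741 = 48.7% → Panel B
Panel B wins overall and in every proposal group — no reversal.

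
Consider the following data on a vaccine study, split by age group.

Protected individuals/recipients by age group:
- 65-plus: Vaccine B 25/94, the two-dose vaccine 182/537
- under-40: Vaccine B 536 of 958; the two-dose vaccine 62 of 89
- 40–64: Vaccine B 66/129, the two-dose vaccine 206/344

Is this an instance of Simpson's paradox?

Yes

65-plus: Vaccine B 25/94 = 26.6%, the two-dose vaccine 182/537 = 33.9% → the two-dose vaccine
Under-40: Vaccine B 536/958 = 55.9%, the two-dose vaccine 62/89 = 69.7% → the two-dose vaccine
40–64: Vaccine B 66/129 = 51.2%, the two-dose vaccine 206/344 = 59.9% → the two-dose vaccine
Overall: Vaccine B 627/1181 = 53.1%, the two-dose vaccine 450/970 = 46.4% → Vaccine B
The two-dose vaccine wins each age group but Vaccine B wins overall — the comparison reverses. The two-dose vaccine's recipients skew toward 65-plus, which has a lower base rate.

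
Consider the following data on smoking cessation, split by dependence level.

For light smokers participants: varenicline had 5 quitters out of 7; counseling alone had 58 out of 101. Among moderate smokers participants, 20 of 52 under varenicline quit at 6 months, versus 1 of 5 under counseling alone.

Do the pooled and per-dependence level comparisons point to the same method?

No

Light smokers: varenicline 5/7 = 71.4%, counseling alone 58/101 = 57.4% → varenicline
Moderate smokers: varenicline 20/52 = 38.5%, counseling alone 1/5 = 20.0% → varenicline
Overall: varenicline 25/59 = 42.4%, counseling alone 59/106 = 55.7% → counseling alone
Varenicline wins each dependence group but counseling alone wins overall — the comparison reverses. Varenicline's participants skew toward moderate smokers, which has a lower base rate.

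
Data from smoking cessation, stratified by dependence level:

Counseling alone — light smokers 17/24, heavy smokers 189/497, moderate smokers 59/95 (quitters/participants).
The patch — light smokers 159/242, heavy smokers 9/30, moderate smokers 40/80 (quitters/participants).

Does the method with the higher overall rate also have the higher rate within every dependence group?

Light smokers: counseling alone 17/24 = 70.8%, the patch 159/242 = 65.7% → counseling alone
Heavy smokers: counseling alone 189/497 = 38.0%, the patch 9/30 = 30.0% → counseling alone
Moderate smokers: counseling alone 59/95 = 62.1%, the patch 40/80 = 50.0% → counseling alone
Overall: counseling alone 265/616 = 43.0%, the patch 208/352 = 59.1% → the patch
Counseling alone wins each dependence group but the patch wins overall — the comparison reverses. Counseling alone's participants skew toward heavy smokers, which has a lower base rate.

No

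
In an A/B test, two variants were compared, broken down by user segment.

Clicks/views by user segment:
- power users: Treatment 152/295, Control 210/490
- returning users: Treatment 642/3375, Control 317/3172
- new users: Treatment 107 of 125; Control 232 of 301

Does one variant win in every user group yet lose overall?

Power users: Treatment 152/295 = 51.5%, Control 210/490 = 42.9% → Treatment
Returning users: Treatment 642/3375 = 19.0%, Control 317/3172 = 10.0% → Treatment
New users: Treatment 107/125 = 85.6%, Control 232/301 = 77.1% → Treatment
Overall: Treatment 901/3795 = 23.7%, Control 759/3963 = 19.2% → Treatment
Treatment wins overall and in every user group — no reversal.

No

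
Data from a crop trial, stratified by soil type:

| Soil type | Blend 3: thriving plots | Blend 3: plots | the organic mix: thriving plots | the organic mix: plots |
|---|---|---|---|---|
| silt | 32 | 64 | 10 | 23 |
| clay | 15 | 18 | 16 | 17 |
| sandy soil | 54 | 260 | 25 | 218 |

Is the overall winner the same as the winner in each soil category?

No

Silt: Blend 3 32/64 = 50.0%, the organic mix 10/23 = 43.5% → Blend 3
Clay: Blend 3 15/18 = 83.3%, the organic mix 16/17 = 94.1% → the organic mix
Sandy soil: Blend 3 54/260 = 20.8%, the organic mix 25/218 = 11.5% → Blend 3
Overall: Blend 3 101/342 = 29.5%, the organic mix 51/258 = 19.8% → Blend 3
Neither sweeps: Blend 3 wins 2 of 3 groups, the organic mix wins 1. Blend 3 wins overall but not every group — no Simpson reversal.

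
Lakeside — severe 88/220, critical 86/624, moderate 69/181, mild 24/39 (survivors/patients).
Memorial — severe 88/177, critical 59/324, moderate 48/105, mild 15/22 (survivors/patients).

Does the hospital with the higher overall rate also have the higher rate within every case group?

Severe: Lakeside 88/220 = 40.0%, Memorial 88/177 = 49.7% → Memorial
Critical: Lakeside 86/624 = 13.8%, Memorial 59/324 = 18.2% → Memorial
Moderate: Lakeside 69/181 = 38.1%, Memorial 48/105 = 45.7% → Memorial
Mild: Lakeside 24/39 = 61.5%, Memorial 15/22 = 68.2% → Memorial
Overall: Lakeside 267/1064 = 25.1%, Memorial 210/628 = 33.4% → Memorial
Memorial wins overall and in every case group — no reversal.

Yes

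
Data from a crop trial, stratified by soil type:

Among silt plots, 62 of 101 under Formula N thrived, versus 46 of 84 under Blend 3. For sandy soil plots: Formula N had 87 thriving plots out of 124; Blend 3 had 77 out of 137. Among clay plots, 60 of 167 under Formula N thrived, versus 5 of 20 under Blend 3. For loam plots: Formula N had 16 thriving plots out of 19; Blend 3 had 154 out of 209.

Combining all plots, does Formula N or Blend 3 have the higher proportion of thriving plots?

Blend 3

Silt: Formula N 62/101 = 61.4%, Blend 3 46/84 = 54.8% → Formula N
Sandy soil: Formula N 87/124 = 70.2%, Blend 3 77/137 = 56.2% → Formula N
Clay: Formula N 60/167 = 35.9%, Blend 3 5/20 = 25.0% → Formula N
Loam: Formula N 16/19 = 84.2%, Blend 3 154/209 = 73.7% → Formula N
Overall: Formula N 225/411 = 54.7%, Blend 3 282/450 = 62.7% → Blend 3
(Formula N wins every soil group but Blend 3 wins overall — Formula N's plots skew toward the low-rate clay group.)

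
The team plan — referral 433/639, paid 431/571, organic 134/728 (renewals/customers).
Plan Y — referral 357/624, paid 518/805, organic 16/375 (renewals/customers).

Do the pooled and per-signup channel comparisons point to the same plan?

Referral: the team plan 433/639 = 67.8%, Plan Y 357/624 = 57.2% → the team plan
Paid: the team plan 431/571 = 75.5%, Plan Y 518/805 = 64.3% → the team plan
Organic: the team plan 134/728 = 18.4%, Plan Y 16/375 = 4.3% → the team plan
Overall: the team plan 998/1938 = 51.5%, Plan Y 891/1804 = 49.4% → the team plan
The team plan wins overall and in every signup group — no reversal.

Yes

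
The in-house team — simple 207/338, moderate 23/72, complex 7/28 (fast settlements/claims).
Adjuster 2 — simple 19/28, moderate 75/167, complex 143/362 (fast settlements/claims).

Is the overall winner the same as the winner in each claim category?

Simple: the in-house team 207/338 = 61.2%, Adjuster 2 19/28 = 67.9% → Adjuster 2
Moderate: the in-house team 23/72 = 31.9%, Adjuster 2 75/167 = 44.9% → Adjuster 2
Complex: the in-house team 7/28 = 25.0%, Adjuster 2 143/362 = 39.5% → Adjuster 2
Overall: the in-house team 237/438 = 54.1%, Adjuster 2 237/557 = 42.5% → the in-house team
Adjuster 2 wins each claim group but the in-house team wins overall — the comparison reverses. Adjuster 2's claims skew toward complex, which has a lower base rate.

No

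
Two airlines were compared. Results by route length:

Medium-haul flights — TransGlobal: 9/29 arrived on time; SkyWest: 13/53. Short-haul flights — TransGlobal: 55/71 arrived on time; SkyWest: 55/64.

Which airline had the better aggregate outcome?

TransGlobal

Medium-haul: TransGlobal 9/29 = 31.0%, SkyWest 13/53 = 24.5% → TransGlobal
Short-haul: TransGlobal 55/71 = 77.5%, SkyWest 55/64 = 85.9% → SkyWest
Overall: TransGlobal 64/100 = 64.0%, SkyWest 68/117 = 58.1% → TransGlobal
(Neither sweeps every route group, but TransGlobal has the higher pooled rate.)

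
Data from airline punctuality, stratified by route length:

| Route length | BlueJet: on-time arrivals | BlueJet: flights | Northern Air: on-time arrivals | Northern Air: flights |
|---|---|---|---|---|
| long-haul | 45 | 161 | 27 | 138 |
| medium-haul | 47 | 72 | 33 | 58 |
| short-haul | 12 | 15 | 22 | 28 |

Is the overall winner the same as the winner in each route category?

Long-haul: BlueJet 45/161 = 28.0%, Northern Air 27/138 = 19.6% → BlueJet
Medium-haul: BlueJet 47/72 = 65.3%, Northern Air 33/58 = 56.9% → BlueJet
Short-haul: BlueJet 12/15 = 80.0%, Northern Air 22/28 = 78.6% → BlueJet
Overall: BlueJet 104/248 = 41.9%, Northern Air 82/224 = 36.6% → BlueJet
BlueJet wins overall and in every route group — no reversal.

Yes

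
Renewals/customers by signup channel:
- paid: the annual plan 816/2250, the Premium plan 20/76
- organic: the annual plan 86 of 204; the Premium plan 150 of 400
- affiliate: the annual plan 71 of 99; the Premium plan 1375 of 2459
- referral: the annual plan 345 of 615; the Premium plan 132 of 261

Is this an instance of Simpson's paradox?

Yes

Paid: the annual plan 816/2250 = 36.3%, the Premium plan 20/76 = 26.3% → the annual plan
Organic: the annual plan 86/204 = 42.2%, the Premium plan 150/400 = 37.5% → the annual plan
Affiliate: the annual plan 71/99 = 71.7%, the Premium plan 1375/2459 = 55.9% → the annual plan
Referral: the annual plan 345/615 = 56.1%, the Premium plan 132/261 = 50.6% → the annual plan
Overall: the annual plan 1318/3168 = 41.6%, the Premium plan 1677/3196 = 52.5% → the Premium plan
The annual plan wins each signup group but the Premium plan wins overall — the comparison reverses. The annual plan's customers skew toward paid, which has a lower base rate.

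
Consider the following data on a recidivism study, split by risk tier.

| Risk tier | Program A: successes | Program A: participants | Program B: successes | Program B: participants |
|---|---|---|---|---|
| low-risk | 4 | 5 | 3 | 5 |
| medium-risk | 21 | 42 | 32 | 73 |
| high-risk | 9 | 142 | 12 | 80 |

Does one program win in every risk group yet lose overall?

Low-risk: Program A 4/5 = 80.0%, Program B 3/5 = 60.0% → Program A
Medium-risk: Program A 21/42 = 50.0%, Program B 32/73 = 43.8% → Program A
High-risk: Program A 9/142 = 6.3%, Program B 12/80 = 15.0% → Program B
Overall: Program A 34/189 = 18.0%, Program B 47/158 = 29.7% → Program B
Neither sweeps: Program A wins 2 of 3 groups, Program B wins 1. Program B wins overall but not every group — no Simpson reversal.

No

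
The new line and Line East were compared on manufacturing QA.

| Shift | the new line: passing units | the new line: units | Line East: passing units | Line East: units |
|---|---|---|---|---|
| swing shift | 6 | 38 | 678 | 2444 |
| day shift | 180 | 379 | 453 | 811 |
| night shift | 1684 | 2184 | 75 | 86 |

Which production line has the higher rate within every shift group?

Swing shift: the new line 6/38 = 15.8%, Line East 678/2444 = 27.7% → Line East
Day shift: the new line 180/379 = 47.5%, Line East 453/811 = 55.9% → Line East
Night shift: the new line 1684/2184 = 77.1%, Line East 75/86 = 87.2% → Line East
Line East has the higher rate in all 3 groups.

Line East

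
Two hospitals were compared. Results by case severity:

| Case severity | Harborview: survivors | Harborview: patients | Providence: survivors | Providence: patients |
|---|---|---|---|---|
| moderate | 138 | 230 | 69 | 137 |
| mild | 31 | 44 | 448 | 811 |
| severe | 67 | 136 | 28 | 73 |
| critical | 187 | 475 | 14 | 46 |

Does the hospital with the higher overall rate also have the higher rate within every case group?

No

Moderate: Harborview 138/230 = 60.0%, Providence 69/137 = 50.4% → Harborview
Mild: Harborview 31/44 = 70.5%, Providence 448/811 = 55.2% → Harborview
Severe: Harborview 67/136 = 49.3%, Providence 28/73 = 38.4% → Harborview
Critical: Harborview 187/475 = 39.4%, Providence 14/46 = 30.4% → Harborview
Overall: Harborview 423/885 = 47.8%, Providence 559/1067 = 52.4% → Providence
Harborview wins each case group but Providence wins overall — the comparison reverses. Harborview's patients skew toward critical, which has a lower base rate.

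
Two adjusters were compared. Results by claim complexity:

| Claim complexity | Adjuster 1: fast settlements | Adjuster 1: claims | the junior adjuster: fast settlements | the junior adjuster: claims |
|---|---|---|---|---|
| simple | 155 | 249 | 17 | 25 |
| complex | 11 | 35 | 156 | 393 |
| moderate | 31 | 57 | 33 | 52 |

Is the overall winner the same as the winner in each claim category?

No

Simple: Adjuster 1 155/249 = 62.2%, the junior adjuster 17/25 = 68.0% → the junior adjuster
Complex: Adjuster 1 11/35 = 31.4%, the junior adjuster 156/393 = 39.7% → the junior adjuster
Moderate: Adjuster 1 31/57 = 54.4%, the junior adjuster 33/52 = 63.5% → the junior adjuster
Overall: Adjuster 1 197/341 = 57.8%, the junior adjuster 206/470 = 43.8% → Adjuster 1
The junior adjuster wins each claim group but Adjuster 1 wins overall — the comparison reverses. The junior adjuster's claims skew toward complex, which has a lower base rate.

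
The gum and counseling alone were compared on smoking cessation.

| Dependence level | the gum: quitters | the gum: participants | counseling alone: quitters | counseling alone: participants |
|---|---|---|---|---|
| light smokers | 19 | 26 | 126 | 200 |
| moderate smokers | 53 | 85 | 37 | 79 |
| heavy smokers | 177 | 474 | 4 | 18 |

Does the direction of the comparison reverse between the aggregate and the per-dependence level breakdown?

Light smokers: the gum 19/26 = 73.1%, counseling alone 126/200 = 63.0% → the gum
Moderate smokers: the gum 53/85 = 62.4%, counseling alone 37/79 = 46.8% → the gum
Heavy smokers: the gum 177/474 = 37.3%, counseling alone 4/18 = 22.2% → the gum
Overall: the gum 249/585 = 42.6%, counseling alone 167/297 = 56.2% → counseling alone
The gum wins each dependence group but counseling alone wins overall — the comparison reverses. The gum's participants skew toward heavy smokers, which has a lower base rate.

Yes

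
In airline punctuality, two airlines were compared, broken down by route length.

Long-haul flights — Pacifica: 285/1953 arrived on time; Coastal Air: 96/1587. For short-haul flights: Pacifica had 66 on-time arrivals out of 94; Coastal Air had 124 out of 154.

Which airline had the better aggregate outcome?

Long-haul: Pacifica 285/1953 = 14.6%, Coastal Air 96/1587 = 6.0% → Pacifica
Short-haul: Pacifica 66/94 = 70.2%, Coastal Air 124/154 = 80.5% → Coastal Air
Overall: Pacifica 351/2047 = 17.1%, Coastal Air 220/1741 = 12.6% → Pacifica
(Neither sweeps every route group, but Pacifica has the higher pooled rate.)

Pacifica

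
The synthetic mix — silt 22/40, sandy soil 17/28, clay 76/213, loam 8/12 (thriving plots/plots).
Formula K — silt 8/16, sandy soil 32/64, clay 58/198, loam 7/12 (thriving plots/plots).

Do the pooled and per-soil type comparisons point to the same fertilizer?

Silt: the synthetic mix 22/40 = 55.0%, Formula K 8/16 = 50.0% → the synthetic mix
Sandy soil: the synthetic mix 17/28 = 60.7%, Formula K 32/64 = 50.0% → the synthetic mix
Clay: the synthetic mix 76/213 = 35.7%, Formula K 58/198 = 29.3% → the synthetic mix
Loam: the synthetic mix 8/12 = 66.7%, Formula K 7/12 = 58.3% → the synthetic mix
Overall: the synthetic mix 123/293 = 42.0%, Formula K 105/290 = 36.2% → the synthetic mix
The synthetic mix wins overall and in every soil group — no reversal.

Yes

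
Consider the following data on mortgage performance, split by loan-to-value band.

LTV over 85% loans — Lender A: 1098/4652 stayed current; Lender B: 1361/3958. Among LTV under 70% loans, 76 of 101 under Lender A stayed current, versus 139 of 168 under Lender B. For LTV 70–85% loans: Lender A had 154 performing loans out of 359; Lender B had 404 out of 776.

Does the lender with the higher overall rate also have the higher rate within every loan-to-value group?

LTV over 85%: Lender A 1098/4652 = 23.6%, Lender B 1361/3958 = 34.4% → Lender B
LTV under 70%: Lender A 76/101 = 75.2%, Lender B 139/168 = 82.7% → Lender B
LTV 70–85%: Lender A 154/359 = 42.9%, Lender B 404/776 = 52.1% → Lender B
Overall: Lender A 1328/5112 = 26.0%, Lender B 1904/4902 = 38.8% → Lender B
Lender B wins overall and in every loan-to-value group — no reversal.

Yes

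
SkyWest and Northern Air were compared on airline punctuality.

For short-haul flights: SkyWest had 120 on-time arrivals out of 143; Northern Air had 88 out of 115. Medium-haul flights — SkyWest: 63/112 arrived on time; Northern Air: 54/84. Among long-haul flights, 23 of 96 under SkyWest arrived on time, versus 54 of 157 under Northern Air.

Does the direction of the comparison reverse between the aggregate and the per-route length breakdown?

Short-haul: SkyWest 120/143 = 83.9%, Northern Air 88/115 = 76.5% → SkyWest
Medium-haul: SkyWest 63/112 = 56.2%, Northern Air 54/84 = 64.3% → Northern Air
Long-haul: SkyWest 23/96 = 24.0%, Northern Air 54/157 = 34.4% → Northern Air
Overall: SkyWest 206/351 = 58.7%, Northern Air 196/356 = 55.1% → SkyWest
Neither sweeps: SkyWest wins 1 of 3 groups, Northern Air wins 2. SkyWest wins overall but not every group — no Simpson reversal.

No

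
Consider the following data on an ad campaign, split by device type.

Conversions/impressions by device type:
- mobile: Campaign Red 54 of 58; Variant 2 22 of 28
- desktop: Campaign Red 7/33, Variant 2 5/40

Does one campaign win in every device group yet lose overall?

Mobile: Campaign Red 54/58 = 93.1%, Variant 2 22/28 = 78.6% → Campaign Red
Desktop: Campaign Red 7/33 = 21.2%, Variant 2 5/40 = 12.5% → Campaign Red
Overall: Campaign Red 61/91 = 67.0%, Variant 2 27/68 = 39.7% → Campaign Red
Campaign Red wins overall and in every device group — no reversal.

No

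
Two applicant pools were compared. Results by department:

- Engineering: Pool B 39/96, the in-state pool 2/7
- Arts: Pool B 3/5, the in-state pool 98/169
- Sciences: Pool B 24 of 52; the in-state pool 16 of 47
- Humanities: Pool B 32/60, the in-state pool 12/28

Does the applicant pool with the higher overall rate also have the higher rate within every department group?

Engineering: Pool B 39/96 = 40.6%, the in-state pool 2/7 = 28.6% → Pool B
Arts: Pool B 3/5 = 60.0%, the in-state pool 98/169 = 58.0% → Pool B
Sciences: Pool B 24/52 = 46.2%, the in-state pool 16/47 = 34.0% → Pool B
Humanities: Pool B 32/60 = 53.3%, the in-state pool 12/28 = 42.9% → Pool B
Overall: Pool B 98/213 = 46.0%, the in-state pool 128/251 = 51.0% → the in-state pool
Pool B wins each department group but the in-state pool wins overall — the comparison reverses. Pool B's applicants skew toward Engineering, which has a lower base rate.

No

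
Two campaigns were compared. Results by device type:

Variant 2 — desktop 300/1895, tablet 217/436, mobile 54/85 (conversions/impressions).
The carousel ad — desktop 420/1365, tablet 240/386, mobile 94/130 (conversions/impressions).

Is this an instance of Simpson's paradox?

No

Desktop: Variant 2 300/1895 = 15.8%, the carousel ad 420/1365 = 30.8% → the carousel ad
Tablet: Variant 2 217/436 = 49.8%, the carousel ad 240/386 = 62.2% → the carousel ad
Mobile: Variant 2 54/85 = 63.5%, the carousel ad 94/130 = 72.3% → the carousel ad
Overall: Variant 2 571/2416 = 23.6%, the carousel ad 754/1881 = 40.1% → the carousel ad
The carousel ad wins overall and in every device group — no reversal.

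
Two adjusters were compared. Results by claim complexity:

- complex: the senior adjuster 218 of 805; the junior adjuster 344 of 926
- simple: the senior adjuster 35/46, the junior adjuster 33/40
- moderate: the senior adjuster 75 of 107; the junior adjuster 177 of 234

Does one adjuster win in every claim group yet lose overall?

No

Complex: the senior adjuster 218/805 = 27.1%, the junior adjuster 344/926 = 37.1% → the junior adjuster
Simple: the senior adjuster 35/46 = 76.1%, the junior adjuster 33/40 = 82.5% → the junior adjuster
Moderate: the senior adjuster 75/107 = 70.1%, the junior adjuster 177/234 = 75.6% → the junior adjuster
Overall: the senior adjuster 328/958 = 34.2%, the junior adjuster 554/1200 = 46.2% → the junior adjuster
The junior adjuster wins overall and in every claim group — no reversal.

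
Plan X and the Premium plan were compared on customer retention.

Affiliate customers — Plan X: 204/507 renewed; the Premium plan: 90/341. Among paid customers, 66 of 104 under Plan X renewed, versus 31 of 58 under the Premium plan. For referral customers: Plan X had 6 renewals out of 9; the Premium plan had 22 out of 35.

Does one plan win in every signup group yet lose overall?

No

Affiliate: Plan X 204/507 = 40.2%, the Premium plan 90/341 = 26.4% → Plan X
Paid: Plan X 66/104 = 63.5%, the Premium plan 31/58 = 53.4% → Plan X
Referral: Plan X 6/9 = 66.7%, the Premium plan 22/35 = 62.9% → Plan X
Overall: Plan X 276/620 = 44.5%, the Premium plan 143/434 = 32.9% → Plan X
Plan X wins overall and in every signup group — no reversal.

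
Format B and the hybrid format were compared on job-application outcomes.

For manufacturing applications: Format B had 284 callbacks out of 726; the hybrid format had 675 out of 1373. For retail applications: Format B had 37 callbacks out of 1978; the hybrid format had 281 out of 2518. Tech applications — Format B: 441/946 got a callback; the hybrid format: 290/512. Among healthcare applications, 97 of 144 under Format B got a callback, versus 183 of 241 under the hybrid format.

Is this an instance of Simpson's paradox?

Manufacturing: Format B 284/726 = 39.1%, the hybrid format 675/1373 = 49.2% → the hybrid format
Retail: Format B 37/1978 = 1.9%, the hybrid format 281/2518 = 11.2% → the hybrid format
Tech: Format B 441/946 = 46.6%, the hybrid format 290/512 = 56.6% → the hybrid format
Healthcare: Format B 97/144 = 67.4%, the hybrid format 183/241 = 75.9% → the hybrid format
Overall: Format B 859/3794 = 22.6%, the hybrid format 1429/4644 = 30.8% → the hybrid format
The hybrid format wins overall and in every industry group — no reversal.

No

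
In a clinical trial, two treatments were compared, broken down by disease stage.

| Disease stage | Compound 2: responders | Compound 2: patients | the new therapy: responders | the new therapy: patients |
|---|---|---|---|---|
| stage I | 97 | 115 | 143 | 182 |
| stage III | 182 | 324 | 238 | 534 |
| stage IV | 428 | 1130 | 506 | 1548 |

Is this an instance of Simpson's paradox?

No

Stage I: Compound 2 97/115 = 84.3%, the new therapy 143/182 = 78.6% → Compound 2
Stage III: Compound 2 182/324 = 56.2%, the new therapy 238/534 = 44.6% → Compound 2
Stage IV: Compound 2 428/1130 = 37.9%, the new therapy 506/1548 = 32.7% → Compound 2
Overall: Compound 2 707/1569 = 45.1%, the new therapy 887/2264 = 39.2% → Compound 2
Compound 2 wins overall and in every disease group — no reversal.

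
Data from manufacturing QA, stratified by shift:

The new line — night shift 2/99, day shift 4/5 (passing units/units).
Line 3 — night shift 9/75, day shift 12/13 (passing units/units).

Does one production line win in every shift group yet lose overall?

No

Night shift: the new line 2/99 = 2.0%, Line 3 9/75 = 12.0% → Line 3
Day shift: the new line 4/5 = 80.0%, Line 3 12/13 = 92.3% → Line 3
Overall: the new line 6/104 = 5.8%, Line 3 21/88 = 23.9% → Line 3
Line 3 wins overall and in every shift group — no reversal.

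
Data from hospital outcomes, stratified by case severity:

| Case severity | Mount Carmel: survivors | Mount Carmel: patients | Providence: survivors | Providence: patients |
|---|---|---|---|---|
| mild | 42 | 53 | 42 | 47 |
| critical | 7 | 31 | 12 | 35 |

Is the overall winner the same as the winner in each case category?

Yes

Mild: Mount Carmel 42/53 = 79.2%, Providence 42/47 = 89.4% → Providence
Critical: Mount Carmel 7/31 = 22.6%, Providence 12/35 = 34.3% → Providence
Overall: Mount Carmel 49/84 = 58.3%, Providence 54/82 = 65.9% → Providence
Providence wins overall and in every case group — no reversal.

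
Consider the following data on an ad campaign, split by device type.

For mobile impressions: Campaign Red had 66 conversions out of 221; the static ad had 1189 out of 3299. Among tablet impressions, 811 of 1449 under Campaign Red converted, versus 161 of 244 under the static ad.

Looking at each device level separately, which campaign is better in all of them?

Mobile: Campaign Red 66/221 = 29.9%, the static ad 1189/3299 = 36.0% → the static ad
Tablet: Campaign Red 811/1449 = 56.0%, the static ad 161/244 = 66.0% → the static ad
The static ad has the higher rate in both groups.

the static ad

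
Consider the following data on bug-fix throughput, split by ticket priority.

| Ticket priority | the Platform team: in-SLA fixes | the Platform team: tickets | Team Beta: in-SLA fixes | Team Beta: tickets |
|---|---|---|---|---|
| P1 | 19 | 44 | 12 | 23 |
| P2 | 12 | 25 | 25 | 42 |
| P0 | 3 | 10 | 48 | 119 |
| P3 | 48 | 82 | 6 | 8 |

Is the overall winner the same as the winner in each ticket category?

No

P1: the Platform team 19/44 = 43.2%, Team Beta 12/23 = 52.2% → Team Beta
P2: the Platform team 12/25 = 48.0%, Team Beta 25/42 = 59.5% → Team Beta
P0: the Platform team 3/10 = 30.0%, Team Beta 48/119 = 40.3% → Team Beta
P3: the Platform team 48/82 = 58.5%, Team Beta 6/8 = 75.0% → Team Beta
Overall: the Platform team 82/161 = 50.9%, Team Beta 91/192 = 47.4% → the Platform team
Team Beta wins each ticket group but the Platform team wins overall — the comparison reverses. Team Beta's tickets skew toward P0, which has a lower base rate.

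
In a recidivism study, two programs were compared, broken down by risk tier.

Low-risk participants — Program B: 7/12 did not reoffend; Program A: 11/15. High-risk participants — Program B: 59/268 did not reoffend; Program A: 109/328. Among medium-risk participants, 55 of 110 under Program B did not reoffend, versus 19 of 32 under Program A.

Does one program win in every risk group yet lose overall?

Low-risk: Program B 7/12 = 58.3%, Program A 11/15 = 73.3% → Program A
High-risk: Program B 59/268 = 22.0%, Program A 109/328 = 33.2% → Program A
Medium-risk: Program B 55/110 = 50.0%, Program A 19/32 = 59.4% → Program A
Overall: Program B 121/390 = 31.0%, Program A 139/375 = 37.1% → Program A
Program A wins overall and in every risk group — no reversal.

No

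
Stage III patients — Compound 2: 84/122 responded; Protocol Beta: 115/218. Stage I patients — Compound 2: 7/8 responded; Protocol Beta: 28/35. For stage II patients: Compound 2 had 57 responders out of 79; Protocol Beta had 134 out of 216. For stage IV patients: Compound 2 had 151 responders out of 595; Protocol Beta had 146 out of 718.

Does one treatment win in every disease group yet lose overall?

No

Stage III: Compound 2 84/122 = 68.9%, Protocol Beta 115/218 = 52.8% → Compound 2
Stage I: Compound 2 7/8 = 87.5%, Protocol Beta 28/35 = 80.0% → Compound 2
Stage II: Compound 2 57/79 = 72.2%, Protocol Beta 134/216 = 62.0% → Compound 2
Stage IV: Compound 2 151/595 = 25.4%, Protocol Beta 146/718 = 20.3% → Compound 2
Overall: Compound 2 299/804 = 37.2%, Protocol Beta 423/1187 = 35.6% → Compound 2
Compound 2 wins overall and in every disease group — no reversal.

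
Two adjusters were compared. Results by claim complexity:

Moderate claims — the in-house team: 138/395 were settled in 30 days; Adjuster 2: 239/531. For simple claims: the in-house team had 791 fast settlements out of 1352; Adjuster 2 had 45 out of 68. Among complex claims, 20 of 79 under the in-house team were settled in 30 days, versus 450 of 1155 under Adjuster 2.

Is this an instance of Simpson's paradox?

Moderate: the in-house team 138/395 = 34.9%, Adjuster 2 239/531 = 45.0% → Adjuster 2
Simple: the in-house team 791/1352 = 58.5%, Adjuster 2 45/68 = 66.2% → Adjuster 2
Complex: the in-house team 20/79 = 25.3%, Adjuster 2 450/1155 = 39.0% → Adjuster 2
Overall: the in-house team 949/1826 = 52.0%, Adjuster 2 734/1754 = 41.8% → the in-house team
Adjuster 2 wins each claim group but the in-house team wins overall — the comparison reverses. Adjuster 2's claims skew toward complex, which has a lower base rate.

Yes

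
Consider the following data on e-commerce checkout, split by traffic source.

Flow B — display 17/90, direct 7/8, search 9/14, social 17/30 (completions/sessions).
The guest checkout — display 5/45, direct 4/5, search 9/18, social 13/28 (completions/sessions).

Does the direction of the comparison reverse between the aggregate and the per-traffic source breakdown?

Display: Flow B 17/90 = 18.9%, the guest checkout 5/45 = 11.1% → Flow B
Direct: Flow B 7/8 = 87.5%, the guest checkout 4/5 = 80.0% → Flow B
Search: Flow B 9/14 = 64.3%, the guest checkout 9/18 = 50.0% → Flow B
Social: Flow B 17/30 = 56.7%, the guest checkout 13/28 = 46.4% → Flow B
Overall: Flow B 50/142 = 35.2%, the guest checkout 31/96 = 32.3% → Flow B
Flow B wins overall and in every traffic group — no reversal.

No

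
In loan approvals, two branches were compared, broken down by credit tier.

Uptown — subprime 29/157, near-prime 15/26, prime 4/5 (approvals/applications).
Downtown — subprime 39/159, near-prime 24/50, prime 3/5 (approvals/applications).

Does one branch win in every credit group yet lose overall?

No

Subprime: Uptown 29/157 = 18.5%, Downtown 39/159 = 24.5% → Downtown
Near-prime: Uptown 15/26 = 57.7%, Downtown 24/50 = 48.0% → Uptown
Prime: Uptown 4/5 = 80.0%, Downtown 3/5 = 60.0% → Uptown
Overall: Uptown 48/188 = 25.5%, Downtown 66/214 = 30.8% → Downtown
Neither sweeps: Uptown wins 2 of 3 groups, Downtown wins 1. Downtown wins overall but not every group — no Simpson reversal.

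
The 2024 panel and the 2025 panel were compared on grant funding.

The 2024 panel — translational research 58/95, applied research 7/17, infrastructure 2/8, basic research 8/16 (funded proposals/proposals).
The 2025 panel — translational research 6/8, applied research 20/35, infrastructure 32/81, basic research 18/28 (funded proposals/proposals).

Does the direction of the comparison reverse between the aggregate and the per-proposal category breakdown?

Translational research: the 2024 panel 58/95 = 61.1%, the 2025 panel 6/8 = 75.0% → the 2025 panel
Applied research: the 2024 panel 7/17 = 41.2%, the 2025 panel 20/35 = 57.1% → the 2025 panel
Infrastructure: the 2024 panel 2/8 = 25.0%, the 2025 panel 32/81 = 39.5% → the 2025 panel
Basic research: the 2024 panel 8/16 = 50.0%, the 2025 panel 18/28 = 64.3% → the 2025 panel
Overall: the 2024 panel 75/136 = 55.1%, the 2025 panel 76/152 = 50.0% → the 2024 panel
The 2025 panel wins each proposal group but the 2024 panel wins overall — the comparison reverses. The 2025 panel's proposals skew toward infrastructure, which has a lower base rate.

Yes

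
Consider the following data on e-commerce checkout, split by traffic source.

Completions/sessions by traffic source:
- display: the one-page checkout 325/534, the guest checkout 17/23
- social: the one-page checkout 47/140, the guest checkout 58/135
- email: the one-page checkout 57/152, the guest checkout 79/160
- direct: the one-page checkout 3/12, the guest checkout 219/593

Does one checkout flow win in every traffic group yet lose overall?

Yes

Display: the one-page checkout 325/534 = 60.9%, the guest checkout 17/23 = 73.9% → the guest checkout
Social: the one-page checkout 47/140 = 33.6%, the guest checkout 58/135 = 43.0% → the guest checkout
Email: the one-page checkout 57/152 = 37.5%, the guest checkout 79/160 = 49.4% → the guest checkout
Direct: the one-page checkout 3/12 = 25.0%, the guest checkout 219/593 = 36.9% → the guest checkout
Overall: the one-page checkout 432/838 = 51.6%, the guest checkout 373/911 = 40.9% → the one-page checkout
The guest checkout wins each traffic group but the one-page checkout wins overall — the comparison reverses. The guest checkout's sessions skew toward direct, which has a lower base rate.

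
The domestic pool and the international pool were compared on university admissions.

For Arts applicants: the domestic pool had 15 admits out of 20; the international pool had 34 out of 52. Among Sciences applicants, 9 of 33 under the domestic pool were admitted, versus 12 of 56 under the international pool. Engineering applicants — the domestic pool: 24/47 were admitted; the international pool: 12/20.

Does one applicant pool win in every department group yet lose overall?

Arts: the domestic pool 15/20 = 75.0%, the international pool 34/52 = 65.4% → the domestic pool
Sciences: the domestic pool 9/33 = 27.3%, the international pool 12/56 = 21.4% → the domestic pool
Engineering: the domestic pool 24/47 = 51.1%, the international pool 12/20 = 60.0% → the international pool
Overall: the domestic pool 48/100 = 48.0%, the international pool 58/128 = 45.3% → the domestic pool
Neither sweeps: the domestic pool wins 2 of 3 groups, the international pool wins 1. The domestic pool wins overall but not every group — no Simpson reversal.

No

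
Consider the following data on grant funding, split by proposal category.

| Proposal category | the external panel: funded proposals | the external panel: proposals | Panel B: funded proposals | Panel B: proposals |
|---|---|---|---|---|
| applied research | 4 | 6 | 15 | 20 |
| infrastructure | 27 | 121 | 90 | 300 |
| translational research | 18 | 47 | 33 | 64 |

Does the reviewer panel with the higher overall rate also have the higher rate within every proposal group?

Applied research: the external panel 4/6 = 66.7%, Panel B 15/20 = 75.0% → Panel B
Infrastructure: the external panel 27/121 = 22.3%, Panel B 90/300 = 30.0% → Panel B
Translational research: the external panel 18/47 = 38.3%, Panel B 33/64 = 51.6% → Panel B
Overall: the external panel 49/174 = 28.2%, Panel B 138/384 = 35.9% → Panel B
Panel B wins overall and in every proposal group — no reversal.

Yes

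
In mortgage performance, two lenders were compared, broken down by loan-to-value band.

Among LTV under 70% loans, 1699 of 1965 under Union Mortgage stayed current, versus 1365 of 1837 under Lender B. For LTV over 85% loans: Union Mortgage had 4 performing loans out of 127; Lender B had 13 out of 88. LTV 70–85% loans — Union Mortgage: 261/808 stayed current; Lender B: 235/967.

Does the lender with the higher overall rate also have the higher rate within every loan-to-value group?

LTV under 70%: Union Mortgage 1699/1965 = 86.5%, Lender B 1365/1837 = 74.3% → Union Mortgage
LTV over 85%: Union Mortgage 4/127 = 3.1%, Lender B 13/88 = 14.8% → Lender B
LTV 70–85%: Union Mortgage 261/808 = 32.3%, Lender B 235/967 = 24.3% → Union Mortgage
Overall: Union Mortgage 1964/2900 = 67.7%, Lender B 1613/2892 = 55.8% → Union Mortgage
Neither sweeps: Union Mortgage wins 2 of 3 groups, Lender B wins 1. Union Mortgage wins overall but not every group — no Simpson reversal.

No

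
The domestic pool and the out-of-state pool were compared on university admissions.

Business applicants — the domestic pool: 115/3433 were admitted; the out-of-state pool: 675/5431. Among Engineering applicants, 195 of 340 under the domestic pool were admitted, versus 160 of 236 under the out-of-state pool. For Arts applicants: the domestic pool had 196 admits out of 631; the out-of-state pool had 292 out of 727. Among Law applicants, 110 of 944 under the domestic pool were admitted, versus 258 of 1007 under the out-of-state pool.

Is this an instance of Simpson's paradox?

No

Business: the domestic pool 115/3433 = 3.3%, the out-of-state pool 675/5431 = 12.4% → the out-of-state pool
Engineering: the domestic pool 195/340 = 57.4%, the out-of-state pool 160/236 = 67.8% → the out-of-state pool
Arts: the domestic pool 196/631 = 31.1%, the out-of-state pool 292/727 = 40.2% → the out-of-state pool
Law: the domestic pool 110/944 = 11.7%, the out-of-state pool 258/1007 = 25.6% → the out-of-state pool
Overall: the domestic pool 616/5348 = 11.5%, the out-of-state pool 1385/7401 = 18.7% → the out-of-state pool
The out-of-state pool wins overall and in every department group — no reversal.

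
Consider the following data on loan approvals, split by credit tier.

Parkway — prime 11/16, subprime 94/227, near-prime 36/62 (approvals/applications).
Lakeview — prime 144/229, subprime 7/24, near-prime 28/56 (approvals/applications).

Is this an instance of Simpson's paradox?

Prime: Parkway 11/16 = 68.8%, Lakeview 144/229 = 62.9% → Parkway
Subprime: Parkway 94/227 = 41.4%, Lakeview 7/24 = 29.2% → Parkway
Near-prime: Parkway 36/62 = 58.1%, Lakeview 28/56 = 50.0% → Parkway
Overall: Parkway 141/305 = 46.2%, Lakeview 179/309 = 57.9% → Lakeview
Parkway wins each credit group but Lakeview wins overall — the comparison reverses. Parkway's applications skew toward subprime, which has a lower base rate.

Yes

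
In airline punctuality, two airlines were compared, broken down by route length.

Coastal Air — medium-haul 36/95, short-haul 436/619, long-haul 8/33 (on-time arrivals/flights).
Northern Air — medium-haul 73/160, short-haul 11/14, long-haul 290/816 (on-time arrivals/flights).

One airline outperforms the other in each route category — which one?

Medium-haul: Coastal Air 36/95 = 37.9%, Northern Air 73/160 = 45.6% → Northern Air
Short-haul: Coastal Air 436/619 = 70.4%, Northern Air 11/14 = 78.6% → Northern Air
Long-haul: Coastal Air 8/33 = 24.2%, Northern Air 290/816 = 35.5% → Northern Air
Northern Air has the higher rate in all 3 groups.

Northern Air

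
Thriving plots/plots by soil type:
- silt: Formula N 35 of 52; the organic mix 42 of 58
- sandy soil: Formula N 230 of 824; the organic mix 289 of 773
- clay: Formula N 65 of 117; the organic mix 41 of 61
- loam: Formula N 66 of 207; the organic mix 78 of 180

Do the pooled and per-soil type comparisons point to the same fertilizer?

Silt: Formula N 35/52 = 67.3%, the organic mix 42/58 = 72.4% → the organic mix
Sandy soil: Formula N 230/824 = 27.9%, the organic mix 289/773 = 37.4% → the organic mix
Clay: Formula N 65/117 = 55.6%, the organic mix 41/61 = 67.2% → the organic mix
Loam: Formula N 66/207 = 31.9%, the organic mix 78/180 = 43.3% → the organic mix
Overall: Formula N 396/1200 = 33.0%, the organic mix 450/1072 = 42.0% → the organic mix
The organic mix wins overall and in every soil group — no reversal.

Yes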